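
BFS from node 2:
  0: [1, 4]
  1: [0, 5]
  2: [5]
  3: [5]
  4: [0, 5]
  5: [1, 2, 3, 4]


Visit 2, enqueue [5]
Visit 5, enqueue [1, 3, 4]
Visit 1, enqueue [0]
Visit 3, enqueue []
Visit 4, enqueue []
Visit 0, enqueue []

BFS order: [2, 5, 1, 3, 4, 0]


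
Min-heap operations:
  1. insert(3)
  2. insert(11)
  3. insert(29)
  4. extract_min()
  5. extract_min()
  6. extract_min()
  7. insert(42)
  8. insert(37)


insert(3) -> [3]
insert(11) -> [3, 11]
insert(29) -> [3, 11, 29]
extract_min()->3, [11, 29]
extract_min()->11, [29]
extract_min()->29, []
insert(42) -> [42]
insert(37) -> [37, 42]

Final heap: [37, 42]


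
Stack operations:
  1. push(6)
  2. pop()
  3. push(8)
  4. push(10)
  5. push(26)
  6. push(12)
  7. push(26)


push(6) -> [6]
pop()->6, []
push(8) -> [8]
push(10) -> [8, 10]
push(26) -> [8, 10, 26]
push(12) -> [8, 10, 26, 12]
push(26) -> [8, 10, 26, 12, 26]

Final stack: [8, 10, 26, 12, 26]


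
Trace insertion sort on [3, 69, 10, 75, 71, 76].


Initial: [3, 69, 10, 75, 71, 76]
Insert 69: [3, 69, 10, 75, 71, 76]
Insert 10: [3, 10, 69, 75, 71, 76]
Insert 75: [3, 10, 69, 75, 71, 76]
Insert 71: [3, 10, 69, 71, 75, 76]
Insert 76: [3, 10, 69, 71, 75, 76]

Sorted: [3, 10, 69, 71, 75, 76]


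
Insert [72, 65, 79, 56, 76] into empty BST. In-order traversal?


Insert 72: root
Insert 65: L from 72
Insert 79: R from 72
Insert 56: L from 72 -> L from 65
Insert 76: R from 72 -> L from 79

In-order: [56, 65, 72, 76, 79]


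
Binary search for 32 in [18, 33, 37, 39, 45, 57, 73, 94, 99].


Step 1: lo=0, hi=8, mid=4, val=45
Step 2: lo=0, hi=3, mid=1, val=33
Step 3: lo=0, hi=0, mid=0, val=18

Not found


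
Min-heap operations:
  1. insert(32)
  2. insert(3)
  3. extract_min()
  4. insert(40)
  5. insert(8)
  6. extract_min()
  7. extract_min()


insert(32) -> [32]
insert(3) -> [3, 32]
extract_min()->3, [32]
insert(40) -> [32, 40]
insert(8) -> [8, 40, 32]
extract_min()->8, [32, 40]
extract_min()->32, [40]

Final heap: [40]


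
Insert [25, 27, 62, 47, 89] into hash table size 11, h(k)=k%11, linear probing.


Insert 25: h=3 -> slot 3
Insert 27: h=5 -> slot 5
Insert 62: h=7 -> slot 7
Insert 47: h=3, 1 probes -> slot 4
Insert 89: h=1 -> slot 1

Table: [None, 89, None, 25, 47, 27, None, 62, None, None, None]


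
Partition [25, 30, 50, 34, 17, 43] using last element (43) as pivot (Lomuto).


Pivot: 43
  25 <= 43: advance i (no swap)
  30 <= 43: advance i (no swap)
  34 <= 43: swap -> [25, 30, 34, 50, 17, 43]
  17 <= 43: swap -> [25, 30, 34, 17, 50, 43]
Place pivot at 4: [25, 30, 34, 17, 43, 50]

Partitioned: [25, 30, 34, 17, 43, 50]


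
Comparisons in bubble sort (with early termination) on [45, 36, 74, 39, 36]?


Algorithm: bubble sort (with early termination)
Input: [45, 36, 74, 39, 36]
Sorted: [36, 36, 39, 45, 74]

10


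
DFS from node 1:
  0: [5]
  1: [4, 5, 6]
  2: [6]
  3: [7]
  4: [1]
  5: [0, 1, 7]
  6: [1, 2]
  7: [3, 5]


Visit 1, push [6, 5, 4]
Visit 4, push []
Visit 5, push [7, 0]
Visit 0, push []
Visit 7, push [3]
Visit 3, push []
Visit 6, push [2]
Visit 2, push []

DFS order: [1, 4, 5, 0, 7, 3, 6, 2]


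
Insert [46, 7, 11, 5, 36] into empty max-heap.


Insert 46: [46]
Insert 7: [46, 7]
Insert 11: [46, 7, 11]
Insert 5: [46, 7, 11, 5]
Insert 36: [46, 36, 11, 5, 7]

Final heap: [46, 36, 11, 5, 7]


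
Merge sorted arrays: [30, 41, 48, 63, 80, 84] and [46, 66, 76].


Take 30 from A
Take 41 from A
Take 46 from B
Take 48 from A
Take 63 from A
Take 66 from B
Take 76 from B

Merged: [30, 41, 46, 48, 63, 66, 76, 80, 84]


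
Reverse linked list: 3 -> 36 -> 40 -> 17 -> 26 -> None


Step 1: curr=3, set curr.next=prev(None) | reversed so far: 3
Step 2: curr=36, set curr.next=prev(3) | reversed so far: 36 -> 3
Step 3: curr=40, set curr.next=prev(36) | reversed so far: 40 -> 36 -> 3
Step 4: curr=17, set curr.next=prev(40) | reversed so far: 17 -> 40 -> 36 -> 3
Step 5: curr=26, set curr.next=prev(17) | reversed so far: 26 -> 17 -> 40 -> 36 -> 3

26 -> 17 -> 40 -> 36 -> 3 -> None


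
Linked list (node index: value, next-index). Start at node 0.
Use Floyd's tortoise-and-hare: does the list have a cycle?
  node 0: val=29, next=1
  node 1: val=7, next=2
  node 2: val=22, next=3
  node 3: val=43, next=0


Floyd's tortoise (slow, +1) and hare (fast, +2):
  init: slow=0, fast=0
  step 1: slow=1, fast=2
  step 2: slow=2, fast=0
  step 3: slow=3, fast=2
  step 4: slow=0, fast=0
  slow == fast at node 0: cycle detected

Cycle: yes


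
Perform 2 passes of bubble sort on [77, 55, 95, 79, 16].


Initial: [77, 55, 95, 79, 16]
Pass 1: [55, 77, 79, 16, 95] (3 swaps)
Pass 2: [55, 77, 16, 79, 95] (1 swaps)

After 2 passes: [55, 77, 16, 79, 95]


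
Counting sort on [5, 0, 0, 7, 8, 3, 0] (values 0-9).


Input: [5, 0, 0, 7, 8, 3, 0]
Counts: [3, 0, 0, 1, 0, 1, 0, 1, 1, 0]

Sorted: [0, 0, 0, 3, 5, 7, 8]


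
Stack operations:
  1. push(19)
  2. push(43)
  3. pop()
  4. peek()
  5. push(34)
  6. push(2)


push(19) -> [19]
push(43) -> [19, 43]
pop()->43, [19]
peek()->19
push(34) -> [19, 34]
push(2) -> [19, 34, 2]

Final stack: [19, 34, 2]


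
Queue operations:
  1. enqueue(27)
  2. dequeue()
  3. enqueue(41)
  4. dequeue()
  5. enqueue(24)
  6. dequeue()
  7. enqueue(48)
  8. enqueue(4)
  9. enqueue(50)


enqueue(27) -> [27]
dequeue()->27, []
enqueue(41) -> [41]
dequeue()->41, []
enqueue(24) -> [24]
dequeue()->24, []
enqueue(48) -> [48]
enqueue(4) -> [48, 4]
enqueue(50) -> [48, 4, 50]

Final queue: [48, 4, 50]


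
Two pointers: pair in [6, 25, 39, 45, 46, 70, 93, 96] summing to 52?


lo=0(6)+hi=7(96)=102
lo=0(6)+hi=6(93)=99
lo=0(6)+hi=5(70)=76
lo=0(6)+hi=4(46)=52

Yes: 6+46=52


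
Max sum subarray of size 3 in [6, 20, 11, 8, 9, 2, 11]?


[0:3]: 37
[1:4]: 39
[2:5]: 28
[3:6]: 19
[4:7]: 22

Max: 39 at [1:4]


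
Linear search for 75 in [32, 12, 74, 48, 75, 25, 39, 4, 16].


i=0: 32!=75
i=1: 12!=75
i=2: 74!=75
i=3: 48!=75
i=4: 75==75 found!

Found at 4, 5 comps


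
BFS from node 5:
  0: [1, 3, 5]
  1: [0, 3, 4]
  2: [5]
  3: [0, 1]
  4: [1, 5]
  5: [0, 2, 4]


Visit 5, enqueue [0, 2, 4]
Visit 0, enqueue [1, 3]
Visit 2, enqueue []
Visit 4, enqueue []
Visit 1, enqueue []
Visit 3, enqueue []

BFS order: [5, 0, 2, 4, 1, 3]


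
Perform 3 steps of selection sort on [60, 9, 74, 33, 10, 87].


Initial: [60, 9, 74, 33, 10, 87]
Step 1: min=9 at 1
  Swap: [9, 60, 74, 33, 10, 87]
Step 2: min=10 at 4
  Swap: [9, 10, 74, 33, 60, 87]
Step 3: min=33 at 3
  Swap: [9, 10, 33, 74, 60, 87]

After 3 steps: [9, 10, 33, 74, 60, 87]


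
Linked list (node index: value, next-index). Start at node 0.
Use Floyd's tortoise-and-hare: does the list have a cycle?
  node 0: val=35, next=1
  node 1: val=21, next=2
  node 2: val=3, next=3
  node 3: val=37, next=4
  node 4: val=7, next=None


Floyd's tortoise (slow, +1) and hare (fast, +2):
  init: slow=0, fast=0
  step 1: slow=1, fast=2
  step 2: slow=2, fast=4
  step 3: fast -> None, no cycle

Cycle: no


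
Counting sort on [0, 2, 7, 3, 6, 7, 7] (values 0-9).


Input: [0, 2, 7, 3, 6, 7, 7]
Counts: [1, 0, 1, 1, 0, 0, 1, 3, 0, 0]

Sorted: [0, 2, 3, 6, 7, 7, 7]


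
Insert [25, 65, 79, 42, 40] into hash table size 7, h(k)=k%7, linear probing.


Insert 25: h=4 -> slot 4
Insert 65: h=2 -> slot 2
Insert 79: h=2, 1 probes -> slot 3
Insert 42: h=0 -> slot 0
Insert 40: h=5 -> slot 5

Table: [42, None, 65, 79, 25, 40, None]


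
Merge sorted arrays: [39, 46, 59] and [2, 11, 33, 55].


Take 2 from B
Take 11 from B
Take 33 from B
Take 39 from A
Take 46 from A
Take 55 from B

Merged: [2, 11, 33, 39, 46, 55, 59]


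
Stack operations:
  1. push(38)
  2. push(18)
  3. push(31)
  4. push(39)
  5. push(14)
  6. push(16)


push(38) -> [38]
push(18) -> [38, 18]
push(31) -> [38, 18, 31]
push(39) -> [38, 18, 31, 39]
push(14) -> [38, 18, 31, 39, 14]
push(16) -> [38, 18, 31, 39, 14, 16]

Final stack: [38, 18, 31, 39, 14, 16]


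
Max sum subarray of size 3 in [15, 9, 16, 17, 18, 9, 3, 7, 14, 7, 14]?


[0:3]: 40
[1:4]: 42
[2:5]: 51
[3:6]: 44
[4:7]: 30
[5:8]: 19
[6:9]: 24
[7:10]: 28
[8:11]: 35

Max: 51 at [2:5]


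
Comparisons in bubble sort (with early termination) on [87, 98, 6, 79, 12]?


Algorithm: bubble sort (with early termination)
Input: [87, 98, 6, 79, 12]
Sorted: [6, 12, 79, 87, 98]

10


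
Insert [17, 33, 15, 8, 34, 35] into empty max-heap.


Insert 17: [17]
Insert 33: [33, 17]
Insert 15: [33, 17, 15]
Insert 8: [33, 17, 15, 8]
Insert 34: [34, 33, 15, 8, 17]
Insert 35: [35, 33, 34, 8, 17, 15]

Final heap: [35, 33, 34, 8, 17, 15]


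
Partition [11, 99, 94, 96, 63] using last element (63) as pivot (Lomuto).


Pivot: 63
  11 <= 63: advance i (no swap)
Place pivot at 1: [11, 63, 94, 96, 99]

Partitioned: [11, 63, 94, 96, 99]


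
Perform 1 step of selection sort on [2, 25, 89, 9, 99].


Initial: [2, 25, 89, 9, 99]
Step 1: min=2 at 0
  Swap: [2, 25, 89, 9, 99]

After 1 step: [2, 25, 89, 9, 99]


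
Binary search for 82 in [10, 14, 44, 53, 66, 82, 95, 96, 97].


Step 1: lo=0, hi=8, mid=4, val=66
Step 2: lo=5, hi=8, mid=6, val=95
Step 3: lo=5, hi=5, mid=5, val=82

Found at index 5


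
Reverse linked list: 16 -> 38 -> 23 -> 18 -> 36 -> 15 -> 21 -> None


Step 1: curr=16, set curr.next=prev(None) | reversed so far: 16
Step 2: curr=38, set curr.next=prev(16) | reversed so far: 38 -> 16
Step 3: curr=23, set curr.next=prev(38) | reversed so far: 23 -> 38 -> 16
Step 4: curr=18, set curr.next=prev(23) | reversed so far: 18 -> 23 -> 38 -> 16
Step 5: curr=36, set curr.next=prev(18) | reversed so far: 36 -> 18 -> 23 -> 38 -> 16
Step 6: curr=15, set curr.next=prev(36) | reversed so far: 15 -> 36 -> 18 -> 23 -> 38 -> 16
Step 7: curr=21, set curr.next=prev(15) | reversed so far: 21 -> 15 -> 36 -> 18 -> 23 -> 38 -> 16

21 -> 15 -> 36 -> 18 -> 23 -> 38 -> 16 -> None


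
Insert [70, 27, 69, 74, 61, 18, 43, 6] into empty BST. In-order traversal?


Insert 70: root
Insert 27: L from 70
Insert 69: L from 70 -> R from 27
Insert 74: R from 70
Insert 61: L from 70 -> R from 27 -> L from 69
Insert 18: L from 70 -> L from 27
Insert 43: L from 70 -> R from 27 -> L from 69 -> L from 61
Insert 6: L from 70 -> L from 27 -> L from 18

In-order: [6, 18, 27, 43, 61, 69, 70, 74]


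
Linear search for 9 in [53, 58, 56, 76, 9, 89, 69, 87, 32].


i=0: 53!=9
i=1: 58!=9
i=2: 56!=9
i=3: 76!=9
i=4: 9==9 found!

Found at 4, 5 comps


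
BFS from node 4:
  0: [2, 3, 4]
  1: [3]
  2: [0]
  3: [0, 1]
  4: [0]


Visit 4, enqueue [0]
Visit 0, enqueue [2, 3]
Visit 2, enqueue []
Visit 3, enqueue [1]
Visit 1, enqueue []

BFS order: [4, 0, 2, 3, 1]


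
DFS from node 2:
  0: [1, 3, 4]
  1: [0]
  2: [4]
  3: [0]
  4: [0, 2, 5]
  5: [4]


Visit 2, push [4]
Visit 4, push [5, 0]
Visit 0, push [3, 1]
Visit 1, push []
Visit 3, push []
Visit 5, push []

DFS order: [2, 4, 0, 1, 3, 5]


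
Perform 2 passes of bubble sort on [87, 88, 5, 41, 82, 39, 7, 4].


Initial: [87, 88, 5, 41, 82, 39, 7, 4]
Pass 1: [87, 5, 41, 82, 39, 7, 4, 88] (6 swaps)
Pass 2: [5, 41, 82, 39, 7, 4, 87, 88] (6 swaps)

After 2 passes: [5, 41, 82, 39, 7, 4, 87, 88]


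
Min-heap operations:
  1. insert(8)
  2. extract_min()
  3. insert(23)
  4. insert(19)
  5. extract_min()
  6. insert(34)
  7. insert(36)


insert(8) -> [8]
extract_min()->8, []
insert(23) -> [23]
insert(19) -> [19, 23]
extract_min()->19, [23]
insert(34) -> [23, 34]
insert(36) -> [23, 34, 36]

Final heap: [23, 34, 36]


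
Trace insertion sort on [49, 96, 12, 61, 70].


Initial: [49, 96, 12, 61, 70]
Insert 96: [49, 96, 12, 61, 70]
Insert 12: [12, 49, 96, 61, 70]
Insert 61: [12, 49, 61, 96, 70]
Insert 70: [12, 49, 61, 70, 96]

Sorted: [12, 49, 61, 70, 96]


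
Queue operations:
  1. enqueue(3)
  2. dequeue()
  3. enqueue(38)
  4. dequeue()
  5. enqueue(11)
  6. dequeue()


enqueue(3) -> [3]
dequeue()->3, []
enqueue(38) -> [38]
dequeue()->38, []
enqueue(11) -> [11]
dequeue()->11, []

Final queue: []


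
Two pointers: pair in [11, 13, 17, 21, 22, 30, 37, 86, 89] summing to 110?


lo=0(11)+hi=8(89)=100
lo=1(13)+hi=8(89)=102
lo=2(17)+hi=8(89)=106
lo=3(21)+hi=8(89)=110

Yes: 21+89=110


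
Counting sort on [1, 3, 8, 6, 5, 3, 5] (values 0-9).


Input: [1, 3, 8, 6, 5, 3, 5]
Counts: [0, 1, 0, 2, 0, 2, 1, 0, 1, 0]

Sorted: [1, 3, 3, 5, 5, 6, 8]


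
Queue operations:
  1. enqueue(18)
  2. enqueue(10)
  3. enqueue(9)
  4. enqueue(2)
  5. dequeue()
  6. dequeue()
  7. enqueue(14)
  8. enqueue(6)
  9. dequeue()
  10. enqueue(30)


enqueue(18) -> [18]
enqueue(10) -> [18, 10]
enqueue(9) -> [18, 10, 9]
enqueue(2) -> [18, 10, 9, 2]
dequeue()->18, [10, 9, 2]
dequeue()->10, [9, 2]
enqueue(14) -> [9, 2, 14]
enqueue(6) -> [9, 2, 14, 6]
dequeue()->9, [2, 14, 6]
enqueue(30) -> [2, 14, 6, 30]

Final queue: [2, 14, 6, 30]


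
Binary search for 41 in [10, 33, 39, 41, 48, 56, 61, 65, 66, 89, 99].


Step 1: lo=0, hi=10, mid=5, val=56
Step 2: lo=0, hi=4, mid=2, val=39
Step 3: lo=3, hi=4, mid=3, val=41

Found at index 3


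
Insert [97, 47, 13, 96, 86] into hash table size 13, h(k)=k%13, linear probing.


Insert 97: h=6 -> slot 6
Insert 47: h=8 -> slot 8
Insert 13: h=0 -> slot 0
Insert 96: h=5 -> slot 5
Insert 86: h=8, 1 probes -> slot 9

Table: [13, None, None, None, None, 96, 97, None, 47, 86, None, None, None]


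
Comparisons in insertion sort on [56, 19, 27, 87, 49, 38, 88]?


Algorithm: insertion sort
Input: [56, 19, 27, 87, 49, 38, 88]
Sorted: [19, 27, 38, 49, 56, 87, 88]

12


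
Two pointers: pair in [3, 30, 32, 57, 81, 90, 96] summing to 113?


lo=0(3)+hi=6(96)=99
lo=1(30)+hi=6(96)=126
lo=1(30)+hi=5(90)=120
lo=1(30)+hi=4(81)=111
lo=2(32)+hi=4(81)=113

Yes: 32+81=113


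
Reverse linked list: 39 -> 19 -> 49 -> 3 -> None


Step 1: curr=39, set curr.next=prev(None) | reversed so far: 39
Step 2: curr=19, set curr.next=prev(39) | reversed so far: 19 -> 39
Step 3: curr=49, set curr.next=prev(19) | reversed so far: 49 -> 19 -> 39
Step 4: curr=3, set curr.next=prev(49) | reversed so far: 3 -> 49 -> 19 -> 39

3 -> 49 -> 19 -> 39 -> None


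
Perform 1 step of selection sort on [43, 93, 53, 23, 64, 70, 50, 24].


Initial: [43, 93, 53, 23, 64, 70, 50, 24]
Step 1: min=23 at 3
  Swap: [23, 93, 53, 43, 64, 70, 50, 24]

After 1 step: [23, 93, 53, 43, 64, 70, 50, 24]


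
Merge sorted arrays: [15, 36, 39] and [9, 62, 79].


Take 9 from B
Take 15 from A
Take 36 from A
Take 39 from A

Merged: [9, 15, 36, 39, 62, 79]


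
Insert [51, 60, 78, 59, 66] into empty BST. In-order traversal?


Insert 51: root
Insert 60: R from 51
Insert 78: R from 51 -> R from 60
Insert 59: R from 51 -> L from 60
Insert 66: R from 51 -> R from 60 -> L from 78

In-order: [51, 59, 60, 66, 78]


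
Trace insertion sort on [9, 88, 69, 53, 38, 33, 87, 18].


Initial: [9, 88, 69, 53, 38, 33, 87, 18]
Insert 88: [9, 88, 69, 53, 38, 33, 87, 18]
Insert 69: [9, 69, 88, 53, 38, 33, 87, 18]
Insert 53: [9, 53, 69, 88, 38, 33, 87, 18]
Insert 38: [9, 38, 53, 69, 88, 33, 87, 18]
Insert 33: [9, 33, 38, 53, 69, 88, 87, 18]
Insert 87: [9, 33, 38, 53, 69, 87, 88, 18]
Insert 18: [9, 18, 33, 38, 53, 69, 87, 88]

Sorted: [9, 18, 33, 38, 53, 69, 87, 88]


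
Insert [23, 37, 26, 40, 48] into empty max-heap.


Insert 23: [23]
Insert 37: [37, 23]
Insert 26: [37, 23, 26]
Insert 40: [40, 37, 26, 23]
Insert 48: [48, 40, 26, 23, 37]

Final heap: [48, 40, 26, 23, 37]


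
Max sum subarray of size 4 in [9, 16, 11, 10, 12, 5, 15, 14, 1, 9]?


[0:4]: 46
[1:5]: 49
[2:6]: 38
[3:7]: 42
[4:8]: 46
[5:9]: 35
[6:10]: 39

Max: 49 at [1:5]


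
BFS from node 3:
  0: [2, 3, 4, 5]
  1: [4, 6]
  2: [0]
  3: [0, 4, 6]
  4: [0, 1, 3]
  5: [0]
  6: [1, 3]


Visit 3, enqueue [0, 4, 6]
Visit 0, enqueue [2, 5]
Visit 4, enqueue [1]
Visit 6, enqueue []
Visit 2, enqueue []
Visit 5, enqueue []
Visit 1, enqueue []

BFS order: [3, 0, 4, 6, 2, 5, 1]


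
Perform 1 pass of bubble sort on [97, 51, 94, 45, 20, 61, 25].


Initial: [97, 51, 94, 45, 20, 61, 25]
Pass 1: [51, 94, 45, 20, 61, 25, 97] (6 swaps)

After 1 pass: [51, 94, 45, 20, 61, 25, 97]


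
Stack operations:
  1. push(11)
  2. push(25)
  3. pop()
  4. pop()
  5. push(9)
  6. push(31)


push(11) -> [11]
push(25) -> [11, 25]
pop()->25, [11]
pop()->11, []
push(9) -> [9]
push(31) -> [9, 31]

Final stack: [9, 31]


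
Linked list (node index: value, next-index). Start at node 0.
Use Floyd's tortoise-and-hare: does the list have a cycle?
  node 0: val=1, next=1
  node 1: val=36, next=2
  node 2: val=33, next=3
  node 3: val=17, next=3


Floyd's tortoise (slow, +1) and hare (fast, +2):
  init: slow=0, fast=0
  step 1: slow=1, fast=2
  step 2: slow=2, fast=3
  step 3: slow=3, fast=3
  slow == fast at node 3: cycle detected

Cycle: yes


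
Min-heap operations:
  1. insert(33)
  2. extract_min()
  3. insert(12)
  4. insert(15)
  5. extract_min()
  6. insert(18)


insert(33) -> [33]
extract_min()->33, []
insert(12) -> [12]
insert(15) -> [12, 15]
extract_min()->12, [15]
insert(18) -> [15, 18]

Final heap: [15, 18]


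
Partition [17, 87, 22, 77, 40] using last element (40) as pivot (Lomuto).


Pivot: 40
  17 <= 40: advance i (no swap)
  22 <= 40: swap -> [17, 22, 87, 77, 40]
Place pivot at 2: [17, 22, 40, 77, 87]

Partitioned: [17, 22, 40, 77, 87]


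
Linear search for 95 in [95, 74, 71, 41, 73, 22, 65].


i=0: 95==95 found!

Found at 0, 1 comps


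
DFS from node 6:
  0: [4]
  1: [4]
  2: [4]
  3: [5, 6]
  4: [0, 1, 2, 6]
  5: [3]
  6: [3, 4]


Visit 6, push [4, 3]
Visit 3, push [5]
Visit 5, push []
Visit 4, push [2, 1, 0]
Visit 0, push []
Visit 1, push []
Visit 2, push []

DFS order: [6, 3, 5, 4, 0, 1, 2]


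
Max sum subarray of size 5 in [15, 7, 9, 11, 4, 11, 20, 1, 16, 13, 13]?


[0:5]: 46
[1:6]: 42
[2:7]: 55
[3:8]: 47
[4:9]: 52
[5:10]: 61
[6:11]: 63

Max: 63 at [6:11]


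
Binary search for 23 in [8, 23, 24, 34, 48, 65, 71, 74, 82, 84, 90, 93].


Step 1: lo=0, hi=11, mid=5, val=65
Step 2: lo=0, hi=4, mid=2, val=24
Step 3: lo=0, hi=1, mid=0, val=8
Step 4: lo=1, hi=1, mid=1, val=23

Found at index 1


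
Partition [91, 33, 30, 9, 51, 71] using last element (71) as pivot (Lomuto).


Pivot: 71
  33 <= 71: swap -> [33, 91, 30, 9, 51, 71]
  30 <= 71: swap -> [33, 30, 91, 9, 51, 71]
  9 <= 71: swap -> [33, 30, 9, 91, 51, 71]
  51 <= 71: swap -> [33, 30, 9, 51, 91, 71]
Place pivot at 4: [33, 30, 9, 51, 71, 91]

Partitioned: [33, 30, 9, 51, 71, 91]


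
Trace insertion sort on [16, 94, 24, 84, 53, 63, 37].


Initial: [16, 94, 24, 84, 53, 63, 37]
Insert 94: [16, 94, 24, 84, 53, 63, 37]
Insert 24: [16, 24, 94, 84, 53, 63, 37]
Insert 84: [16, 24, 84, 94, 53, 63, 37]
Insert 53: [16, 24, 53, 84, 94, 63, 37]
Insert 63: [16, 24, 53, 63, 84, 94, 37]
Insert 37: [16, 24, 37, 53, 63, 84, 94]

Sorted: [16, 24, 37, 53, 63, 84, 94]


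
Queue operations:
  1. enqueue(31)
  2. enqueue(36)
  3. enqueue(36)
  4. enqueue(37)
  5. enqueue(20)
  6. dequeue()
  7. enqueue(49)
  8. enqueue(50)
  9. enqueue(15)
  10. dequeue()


enqueue(31) -> [31]
enqueue(36) -> [31, 36]
enqueue(36) -> [31, 36, 36]
enqueue(37) -> [31, 36, 36, 37]
enqueue(20) -> [31, 36, 36, 37, 20]
dequeue()->31, [36, 36, 37, 20]
enqueue(49) -> [36, 36, 37, 20, 49]
enqueue(50) -> [36, 36, 37, 20, 49, 50]
enqueue(15) -> [36, 36, 37, 20, 49, 50, 15]
dequeue()->36, [36, 37, 20, 49, 50, 15]

Final queue: [36, 37, 20, 49, 50, 15]


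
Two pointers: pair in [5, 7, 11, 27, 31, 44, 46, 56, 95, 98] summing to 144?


lo=0(5)+hi=9(98)=103
lo=1(7)+hi=9(98)=105
lo=2(11)+hi=9(98)=109
lo=3(27)+hi=9(98)=125
lo=4(31)+hi=9(98)=129
lo=5(44)+hi=9(98)=142
lo=6(46)+hi=9(98)=144

Yes: 46+98=144


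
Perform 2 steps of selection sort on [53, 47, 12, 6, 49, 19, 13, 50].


Initial: [53, 47, 12, 6, 49, 19, 13, 50]
Step 1: min=6 at 3
  Swap: [6, 47, 12, 53, 49, 19, 13, 50]
Step 2: min=12 at 2
  Swap: [6, 12, 47, 53, 49, 19, 13, 50]

After 2 steps: [6, 12, 47, 53, 49, 19, 13, 50]


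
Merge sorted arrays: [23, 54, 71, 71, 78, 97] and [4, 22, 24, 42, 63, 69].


Take 4 from B
Take 22 from B
Take 23 from A
Take 24 from B
Take 42 from B
Take 54 from A
Take 63 from B
Take 69 from B

Merged: [4, 22, 23, 24, 42, 54, 63, 69, 71, 71, 78, 97]


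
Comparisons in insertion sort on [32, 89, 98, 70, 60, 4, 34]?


Algorithm: insertion sort
Input: [32, 89, 98, 70, 60, 4, 34]
Sorted: [4, 32, 34, 60, 70, 89, 98]

19


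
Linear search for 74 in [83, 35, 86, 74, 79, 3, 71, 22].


i=0: 83!=74
i=1: 35!=74
i=2: 86!=74
i=3: 74==74 found!

Found at 3, 4 comps


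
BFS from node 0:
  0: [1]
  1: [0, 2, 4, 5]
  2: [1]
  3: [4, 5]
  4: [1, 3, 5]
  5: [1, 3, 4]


Visit 0, enqueue [1]
Visit 1, enqueue [2, 4, 5]
Visit 2, enqueue []
Visit 4, enqueue [3]
Visit 5, enqueue []
Visit 3, enqueue []

BFS order: [0, 1, 2, 4, 5, 3]


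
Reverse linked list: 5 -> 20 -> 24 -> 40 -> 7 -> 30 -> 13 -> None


Step 1: curr=5, set curr.next=prev(None) | reversed so far: 5
Step 2: curr=20, set curr.next=prev(5) | reversed so far: 20 -> 5
Step 3: curr=24, set curr.next=prev(20) | reversed so far: 24 -> 20 -> 5
Step 4: curr=40, set curr.next=prev(24) | reversed so far: 40 -> 24 -> 20 -> 5
Step 5: curr=7, set curr.next=prev(40) | reversed so far: 7 -> 40 -> 24 -> 20 -> 5
Step 6: curr=30, set curr.next=prev(7) | reversed so far: 30 -> 7 -> 40 -> 24 -> 20 -> 5
Step 7: curr=13, set curr.next=prev(30) | reversed so far: 13 -> 30 -> 7 -> 40 -> 24 -> 20 -> 5

13 -> 30 -> 7 -> 40 -> 24 -> 20 -> 5 -> None


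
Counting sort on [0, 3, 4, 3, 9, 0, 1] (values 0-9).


Input: [0, 3, 4, 3, 9, 0, 1]
Counts: [2, 1, 0, 2, 1, 0, 0, 0, 0, 1]

Sorted: [0, 0, 1, 3, 3, 4, 9]


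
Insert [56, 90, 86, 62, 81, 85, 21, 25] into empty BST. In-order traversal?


Insert 56: root
Insert 90: R from 56
Insert 86: R from 56 -> L from 90
Insert 62: R from 56 -> L from 90 -> L from 86
Insert 81: R from 56 -> L from 90 -> L from 86 -> R from 62
Insert 85: R from 56 -> L from 90 -> L from 86 -> R from 62 -> R from 81
Insert 21: L from 56
Insert 25: L from 56 -> R from 21

In-order: [21, 25, 56, 62, 81, 85, 86, 90]


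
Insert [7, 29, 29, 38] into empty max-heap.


Insert 7: [7]
Insert 29: [29, 7]
Insert 29: [29, 7, 29]
Insert 38: [38, 29, 29, 7]

Final heap: [38, 29, 29, 7]


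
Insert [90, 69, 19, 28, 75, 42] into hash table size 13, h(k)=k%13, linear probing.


Insert 90: h=12 -> slot 12
Insert 69: h=4 -> slot 4
Insert 19: h=6 -> slot 6
Insert 28: h=2 -> slot 2
Insert 75: h=10 -> slot 10
Insert 42: h=3 -> slot 3

Table: [None, None, 28, 42, 69, None, 19, None, None, None, 75, None, 90]


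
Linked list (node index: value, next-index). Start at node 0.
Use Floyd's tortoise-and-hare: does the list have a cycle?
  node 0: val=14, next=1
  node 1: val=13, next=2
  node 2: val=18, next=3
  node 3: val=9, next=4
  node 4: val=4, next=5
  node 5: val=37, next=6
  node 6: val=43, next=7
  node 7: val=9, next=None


Floyd's tortoise (slow, +1) and hare (fast, +2):
  init: slow=0, fast=0
  step 1: slow=1, fast=2
  step 2: slow=2, fast=4
  step 3: slow=3, fast=6
  step 4: fast 6->7->None, no cycle

Cycle: no


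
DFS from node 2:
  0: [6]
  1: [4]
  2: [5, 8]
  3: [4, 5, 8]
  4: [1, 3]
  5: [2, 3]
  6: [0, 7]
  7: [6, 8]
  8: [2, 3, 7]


Visit 2, push [8, 5]
Visit 5, push [3]
Visit 3, push [8, 4]
Visit 4, push [1]
Visit 1, push []
Visit 8, push [7]
Visit 7, push [6]
Visit 6, push [0]
Visit 0, push []

DFS order: [2, 5, 3, 4, 1, 8, 7, 6, 0]


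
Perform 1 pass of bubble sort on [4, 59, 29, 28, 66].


Initial: [4, 59, 29, 28, 66]
Pass 1: [4, 29, 28, 59, 66] (2 swaps)

After 1 pass: [4, 29, 28, 59, 66]


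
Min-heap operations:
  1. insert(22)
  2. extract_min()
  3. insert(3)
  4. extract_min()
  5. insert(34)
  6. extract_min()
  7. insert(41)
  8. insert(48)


insert(22) -> [22]
extract_min()->22, []
insert(3) -> [3]
extract_min()->3, []
insert(34) -> [34]
extract_min()->34, []
insert(41) -> [41]
insert(48) -> [41, 48]

Final heap: [41, 48]


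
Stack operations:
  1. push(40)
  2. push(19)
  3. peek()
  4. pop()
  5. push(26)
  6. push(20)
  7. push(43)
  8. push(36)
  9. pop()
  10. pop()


push(40) -> [40]
push(19) -> [40, 19]
peek()->19
pop()->19, [40]
push(26) -> [40, 26]
push(20) -> [40, 26, 20]
push(43) -> [40, 26, 20, 43]
push(36) -> [40, 26, 20, 43, 36]
pop()->36, [40, 26, 20, 43]
pop()->43, [40, 26, 20]

Final stack: [40, 26, 20]


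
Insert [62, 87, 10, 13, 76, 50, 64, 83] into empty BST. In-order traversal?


Insert 62: root
Insert 87: R from 62
Insert 10: L from 62
Insert 13: L from 62 -> R from 10
Insert 76: R from 62 -> L from 87
Insert 50: L from 62 -> R from 10 -> R from 13
Insert 64: R from 62 -> L from 87 -> L from 76
Insert 83: R from 62 -> L from 87 -> R from 76

In-order: [10, 13, 50, 62, 64, 76, 83, 87]


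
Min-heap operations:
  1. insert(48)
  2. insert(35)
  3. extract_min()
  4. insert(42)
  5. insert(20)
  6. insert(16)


insert(48) -> [48]
insert(35) -> [35, 48]
extract_min()->35, [48]
insert(42) -> [42, 48]
insert(20) -> [20, 48, 42]
insert(16) -> [16, 20, 42, 48]

Final heap: [16, 20, 42, 48]


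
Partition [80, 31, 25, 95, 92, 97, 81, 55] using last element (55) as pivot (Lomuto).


Pivot: 55
  31 <= 55: swap -> [31, 80, 25, 95, 92, 97, 81, 55]
  25 <= 55: swap -> [31, 25, 80, 95, 92, 97, 81, 55]
Place pivot at 2: [31, 25, 55, 95, 92, 97, 81, 80]

Partitioned: [31, 25, 55, 95, 92, 97, 81, 80]


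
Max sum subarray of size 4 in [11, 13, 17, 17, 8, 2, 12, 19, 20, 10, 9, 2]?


[0:4]: 58
[1:5]: 55
[2:6]: 44
[3:7]: 39
[4:8]: 41
[5:9]: 53
[6:10]: 61
[7:11]: 58
[8:12]: 41

Max: 61 at [6:10]


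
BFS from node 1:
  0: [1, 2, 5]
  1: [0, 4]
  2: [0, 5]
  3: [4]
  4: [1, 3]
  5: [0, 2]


Visit 1, enqueue [0, 4]
Visit 0, enqueue [2, 5]
Visit 4, enqueue [3]
Visit 2, enqueue []
Visit 5, enqueue []
Visit 3, enqueue []

BFS order: [1, 0, 4, 2, 5, 3]


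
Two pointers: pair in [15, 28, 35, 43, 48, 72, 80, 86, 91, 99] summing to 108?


lo=0(15)+hi=9(99)=114
lo=0(15)+hi=8(91)=106
lo=1(28)+hi=8(91)=119
lo=1(28)+hi=7(86)=114
lo=1(28)+hi=6(80)=108

Yes: 28+80=108


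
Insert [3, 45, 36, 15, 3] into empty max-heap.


Insert 3: [3]
Insert 45: [45, 3]
Insert 36: [45, 3, 36]
Insert 15: [45, 15, 36, 3]
Insert 3: [45, 15, 36, 3, 3]

Final heap: [45, 15, 36, 3, 3]


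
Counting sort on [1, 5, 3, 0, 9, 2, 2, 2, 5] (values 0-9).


Input: [1, 5, 3, 0, 9, 2, 2, 2, 5]
Counts: [1, 1, 3, 1, 0, 2, 0, 0, 0, 1]

Sorted: [0, 1, 2, 2, 2, 3, 5, 5, 9]


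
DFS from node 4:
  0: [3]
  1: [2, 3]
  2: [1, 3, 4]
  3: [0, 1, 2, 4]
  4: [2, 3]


Visit 4, push [3, 2]
Visit 2, push [3, 1]
Visit 1, push [3]
Visit 3, push [0]
Visit 0, push []

DFS order: [4, 2, 1, 3, 0]


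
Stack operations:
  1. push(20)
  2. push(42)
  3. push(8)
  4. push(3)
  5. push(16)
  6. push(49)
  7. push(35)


push(20) -> [20]
push(42) -> [20, 42]
push(8) -> [20, 42, 8]
push(3) -> [20, 42, 8, 3]
push(16) -> [20, 42, 8, 3, 16]
push(49) -> [20, 42, 8, 3, 16, 49]
push(35) -> [20, 42, 8, 3, 16, 49, 35]

Final stack: [20, 42, 8, 3, 16, 49, 35]


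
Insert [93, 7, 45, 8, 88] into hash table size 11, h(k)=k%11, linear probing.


Insert 93: h=5 -> slot 5
Insert 7: h=7 -> slot 7
Insert 45: h=1 -> slot 1
Insert 8: h=8 -> slot 8
Insert 88: h=0 -> slot 0

Table: [88, 45, None, None, None, 93, None, 7, 8, None, None]


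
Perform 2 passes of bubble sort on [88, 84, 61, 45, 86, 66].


Initial: [88, 84, 61, 45, 86, 66]
Pass 1: [84, 61, 45, 86, 66, 88] (5 swaps)
Pass 2: [61, 45, 84, 66, 86, 88] (3 swaps)

After 2 passes: [61, 45, 84, 66, 86, 88]


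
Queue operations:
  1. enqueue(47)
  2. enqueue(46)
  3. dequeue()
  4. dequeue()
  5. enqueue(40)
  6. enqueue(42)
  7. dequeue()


enqueue(47) -> [47]
enqueue(46) -> [47, 46]
dequeue()->47, [46]
dequeue()->46, []
enqueue(40) -> [40]
enqueue(42) -> [40, 42]
dequeue()->40, [42]

Final queue: [42]


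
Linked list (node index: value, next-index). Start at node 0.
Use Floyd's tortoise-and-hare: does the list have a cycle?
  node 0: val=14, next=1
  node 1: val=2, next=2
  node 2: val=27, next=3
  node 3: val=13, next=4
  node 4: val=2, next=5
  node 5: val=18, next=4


Floyd's tortoise (slow, +1) and hare (fast, +2):
  init: slow=0, fast=0
  step 1: slow=1, fast=2
  step 2: slow=2, fast=4
  step 3: slow=3, fast=4
  step 4: slow=4, fast=4
  slow == fast at node 4: cycle detected

Cycle: yes


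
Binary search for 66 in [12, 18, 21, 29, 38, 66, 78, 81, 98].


Step 1: lo=0, hi=8, mid=4, val=38
Step 2: lo=5, hi=8, mid=6, val=78
Step 3: lo=5, hi=5, mid=5, val=66

Found at index 5


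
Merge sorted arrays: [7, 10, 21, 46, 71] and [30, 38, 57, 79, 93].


Take 7 from A
Take 10 from A
Take 21 from A
Take 30 from B
Take 38 from B
Take 46 from A
Take 57 from B
Take 71 from A

Merged: [7, 10, 21, 30, 38, 46, 57, 71, 79, 93]


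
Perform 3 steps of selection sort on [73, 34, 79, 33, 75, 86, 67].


Initial: [73, 34, 79, 33, 75, 86, 67]
Step 1: min=33 at 3
  Swap: [33, 34, 79, 73, 75, 86, 67]
Step 2: min=34 at 1
  Swap: [33, 34, 79, 73, 75, 86, 67]
Step 3: min=67 at 6
  Swap: [33, 34, 67, 73, 75, 86, 79]

After 3 steps: [33, 34, 67, 73, 75, 86, 79]


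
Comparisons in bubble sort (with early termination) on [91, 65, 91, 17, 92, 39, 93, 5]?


Algorithm: bubble sort (with early termination)
Input: [91, 65, 91, 17, 92, 39, 93, 5]
Sorted: [5, 17, 39, 65, 91, 91, 92, 93]

28


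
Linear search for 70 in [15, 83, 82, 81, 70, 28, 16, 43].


i=0: 15!=70
i=1: 83!=70
i=2: 82!=70
i=3: 81!=70
i=4: 70==70 found!

Found at 4, 5 comps


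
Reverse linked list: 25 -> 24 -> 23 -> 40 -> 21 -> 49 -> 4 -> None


Step 1: curr=25, set curr.next=prev(None) | reversed so far: 25
Step 2: curr=24, set curr.next=prev(25) | reversed so far: 24 -> 25
Step 3: curr=23, set curr.next=prev(24) | reversed so far: 23 -> 24 -> 25
Step 4: curr=40, set curr.next=prev(23) | reversed so far: 40 -> 23 -> 24 -> 25
Step 5: curr=21, set curr.next=prev(40) | reversed so far: 21 -> 40 -> 23 -> 24 -> 25
Step 6: curr=49, set curr.next=prev(21) | reversed so far: 49 -> 21 -> 40 -> 23 -> 24 -> 25
Step 7: curr=4, set curr.next=prev(49) | reversed so far: 4 -> 49 -> 21 -> 40 -> 23 -> 24 -> 25

4 -> 49 -> 21 -> 40 -> 23 -> 24 -> 25 -> None


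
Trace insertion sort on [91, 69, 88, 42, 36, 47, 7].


Initial: [91, 69, 88, 42, 36, 47, 7]
Insert 69: [69, 91, 88, 42, 36, 47, 7]
Insert 88: [69, 88, 91, 42, 36, 47, 7]
Insert 42: [42, 69, 88, 91, 36, 47, 7]
Insert 36: [36, 42, 69, 88, 91, 47, 7]
Insert 47: [36, 42, 47, 69, 88, 91, 7]
Insert 7: [7, 36, 42, 47, 69, 88, 91]

Sorted: [7, 36, 42, 47, 69, 88, 91]


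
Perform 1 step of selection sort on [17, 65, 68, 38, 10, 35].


Initial: [17, 65, 68, 38, 10, 35]
Step 1: min=10 at 4
  Swap: [10, 65, 68, 38, 17, 35]

After 1 step: [10, 65, 68, 38, 17, 35]


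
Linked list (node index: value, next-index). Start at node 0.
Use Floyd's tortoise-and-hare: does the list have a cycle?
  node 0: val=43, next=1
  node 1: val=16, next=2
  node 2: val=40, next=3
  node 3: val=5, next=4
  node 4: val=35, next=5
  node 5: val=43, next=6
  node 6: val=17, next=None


Floyd's tortoise (slow, +1) and hare (fast, +2):
  init: slow=0, fast=0
  step 1: slow=1, fast=2
  step 2: slow=2, fast=4
  step 3: slow=3, fast=6
  step 4: fast -> None, no cycle

Cycle: no


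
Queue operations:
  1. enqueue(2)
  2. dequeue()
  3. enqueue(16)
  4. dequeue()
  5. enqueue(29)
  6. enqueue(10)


enqueue(2) -> [2]
dequeue()->2, []
enqueue(16) -> [16]
dequeue()->16, []
enqueue(29) -> [29]
enqueue(10) -> [29, 10]

Final queue: [29, 10]


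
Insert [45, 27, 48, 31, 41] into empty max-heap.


Insert 45: [45]
Insert 27: [45, 27]
Insert 48: [48, 27, 45]
Insert 31: [48, 31, 45, 27]
Insert 41: [48, 41, 45, 27, 31]

Final heap: [48, 41, 45, 27, 31]


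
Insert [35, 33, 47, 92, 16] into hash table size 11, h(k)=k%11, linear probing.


Insert 35: h=2 -> slot 2
Insert 33: h=0 -> slot 0
Insert 47: h=3 -> slot 3
Insert 92: h=4 -> slot 4
Insert 16: h=5 -> slot 5

Table: [33, None, 35, 47, 92, 16, None, None, None, None, None]


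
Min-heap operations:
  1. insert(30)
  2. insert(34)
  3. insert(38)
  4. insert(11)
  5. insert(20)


insert(30) -> [30]
insert(34) -> [30, 34]
insert(38) -> [30, 34, 38]
insert(11) -> [11, 30, 38, 34]
insert(20) -> [11, 20, 38, 34, 30]

Final heap: [11, 20, 38, 34, 30]


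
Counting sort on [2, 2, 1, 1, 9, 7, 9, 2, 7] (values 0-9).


Input: [2, 2, 1, 1, 9, 7, 9, 2, 7]
Counts: [0, 2, 3, 0, 0, 0, 0, 2, 0, 2]

Sorted: [1, 1, 2, 2, 2, 7, 7, 9, 9]


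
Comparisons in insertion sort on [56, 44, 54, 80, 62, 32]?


Algorithm: insertion sort
Input: [56, 44, 54, 80, 62, 32]
Sorted: [32, 44, 54, 56, 62, 80]

11


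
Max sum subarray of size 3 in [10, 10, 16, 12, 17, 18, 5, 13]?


[0:3]: 36
[1:4]: 38
[2:5]: 45
[3:6]: 47
[4:7]: 40
[5:8]: 36

Max: 47 at [3:6]


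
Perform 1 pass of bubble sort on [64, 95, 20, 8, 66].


Initial: [64, 95, 20, 8, 66]
Pass 1: [64, 20, 8, 66, 95] (3 swaps)

After 1 pass: [64, 20, 8, 66, 95]


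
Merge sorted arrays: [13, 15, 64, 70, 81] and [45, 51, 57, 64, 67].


Take 13 from A
Take 15 from A
Take 45 from B
Take 51 from B
Take 57 from B
Take 64 from A
Take 64 from B
Take 67 from B

Merged: [13, 15, 45, 51, 57, 64, 64, 67, 70, 81]


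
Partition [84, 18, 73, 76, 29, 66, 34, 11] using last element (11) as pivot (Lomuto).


Pivot: 11
Place pivot at 0: [11, 18, 73, 76, 29, 66, 34, 84]

Partitioned: [11, 18, 73, 76, 29, 66, 34, 84]


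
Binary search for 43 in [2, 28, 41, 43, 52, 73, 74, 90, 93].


Step 1: lo=0, hi=8, mid=4, val=52
Step 2: lo=0, hi=3, mid=1, val=28
Step 3: lo=2, hi=3, mid=2, val=41
Step 4: lo=3, hi=3, mid=3, val=43

Found at index 3


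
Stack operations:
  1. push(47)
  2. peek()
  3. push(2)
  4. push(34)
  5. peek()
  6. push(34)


push(47) -> [47]
peek()->47
push(2) -> [47, 2]
push(34) -> [47, 2, 34]
peek()->34
push(34) -> [47, 2, 34, 34]

Final stack: [47, 2, 34, 34]


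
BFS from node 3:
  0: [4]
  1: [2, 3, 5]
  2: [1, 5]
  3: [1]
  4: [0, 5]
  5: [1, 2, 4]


Visit 3, enqueue [1]
Visit 1, enqueue [2, 5]
Visit 2, enqueue []
Visit 5, enqueue [4]
Visit 4, enqueue [0]
Visit 0, enqueue []

BFS order: [3, 1, 2, 5, 4, 0]


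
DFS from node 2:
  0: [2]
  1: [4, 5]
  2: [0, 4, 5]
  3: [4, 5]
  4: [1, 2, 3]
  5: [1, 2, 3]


Visit 2, push [5, 4, 0]
Visit 0, push []
Visit 4, push [3, 1]
Visit 1, push [5]
Visit 5, push [3]
Visit 3, push []

DFS order: [2, 0, 4, 1, 5, 3]


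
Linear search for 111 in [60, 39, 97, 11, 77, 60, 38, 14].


i=0: 60!=111
i=1: 39!=111
i=2: 97!=111
i=3: 11!=111
i=4: 77!=111
i=5: 60!=111
i=6: 38!=111
i=7: 14!=111

Not found, 8 comps


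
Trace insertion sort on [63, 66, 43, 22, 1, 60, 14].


Initial: [63, 66, 43, 22, 1, 60, 14]
Insert 66: [63, 66, 43, 22, 1, 60, 14]
Insert 43: [43, 63, 66, 22, 1, 60, 14]
Insert 22: [22, 43, 63, 66, 1, 60, 14]
Insert 1: [1, 22, 43, 63, 66, 60, 14]
Insert 60: [1, 22, 43, 60, 63, 66, 14]
Insert 14: [1, 14, 22, 43, 60, 63, 66]

Sorted: [1, 14, 22, 43, 60, 63, 66]


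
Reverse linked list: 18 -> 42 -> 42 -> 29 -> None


Step 1: curr=18, set curr.next=prev(None) | reversed so far: 18
Step 2: curr=42, set curr.next=prev(18) | reversed so far: 42 -> 18
Step 3: curr=42, set curr.next=prev(42) | reversed so far: 42 -> 42 -> 18
Step 4: curr=29, set curr.next=prev(42) | reversed so far: 29 -> 42 -> 42 -> 18

29 -> 42 -> 42 -> 18 -> None


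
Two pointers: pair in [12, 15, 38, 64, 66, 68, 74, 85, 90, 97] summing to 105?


lo=0(12)+hi=9(97)=109
lo=0(12)+hi=8(90)=102
lo=1(15)+hi=8(90)=105

Yes: 15+90=105


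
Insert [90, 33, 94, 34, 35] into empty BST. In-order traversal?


Insert 90: root
Insert 33: L from 90
Insert 94: R from 90
Insert 34: L from 90 -> R from 33
Insert 35: L from 90 -> R from 33 -> R from 34

In-order: [33, 34, 35, 90, 94]


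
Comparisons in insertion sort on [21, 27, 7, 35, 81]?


Algorithm: insertion sort
Input: [21, 27, 7, 35, 81]
Sorted: [7, 21, 27, 35, 81]

5


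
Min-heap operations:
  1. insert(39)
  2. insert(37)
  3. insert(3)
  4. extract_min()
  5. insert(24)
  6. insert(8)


insert(39) -> [39]
insert(37) -> [37, 39]
insert(3) -> [3, 39, 37]
extract_min()->3, [37, 39]
insert(24) -> [24, 39, 37]
insert(8) -> [8, 24, 37, 39]

Final heap: [8, 24, 37, 39]


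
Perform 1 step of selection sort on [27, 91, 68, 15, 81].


Initial: [27, 91, 68, 15, 81]
Step 1: min=15 at 3
  Swap: [15, 91, 68, 27, 81]

After 1 step: [15, 91, 68, 27, 81]


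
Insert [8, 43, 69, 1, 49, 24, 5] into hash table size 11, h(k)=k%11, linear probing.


Insert 8: h=8 -> slot 8
Insert 43: h=10 -> slot 10
Insert 69: h=3 -> slot 3
Insert 1: h=1 -> slot 1
Insert 49: h=5 -> slot 5
Insert 24: h=2 -> slot 2
Insert 5: h=5, 1 probes -> slot 6

Table: [None, 1, 24, 69, None, 49, 5, None, 8, None, 43]


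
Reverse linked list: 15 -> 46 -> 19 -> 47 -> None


Step 1: curr=15, set curr.next=prev(None) | reversed so far: 15
Step 2: curr=46, set curr.next=prev(15) | reversed so far: 46 -> 15
Step 3: curr=19, set curr.next=prev(46) | reversed so far: 19 -> 46 -> 15
Step 4: curr=47, set curr.next=prev(19) | reversed so far: 47 -> 19 -> 46 -> 15

47 -> 19 -> 46 -> 15 -> None


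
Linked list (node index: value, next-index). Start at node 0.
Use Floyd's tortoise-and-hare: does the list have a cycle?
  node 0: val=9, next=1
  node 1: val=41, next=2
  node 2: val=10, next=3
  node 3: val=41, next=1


Floyd's tortoise (slow, +1) and hare (fast, +2):
  init: slow=0, fast=0
  step 1: slow=1, fast=2
  step 2: slow=2, fast=1
  step 3: slow=3, fast=3
  slow == fast at node 3: cycle detected

Cycle: yes


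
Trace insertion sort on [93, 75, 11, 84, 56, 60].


Initial: [93, 75, 11, 84, 56, 60]
Insert 75: [75, 93, 11, 84, 56, 60]
Insert 11: [11, 75, 93, 84, 56, 60]
Insert 84: [11, 75, 84, 93, 56, 60]
Insert 56: [11, 56, 75, 84, 93, 60]
Insert 60: [11, 56, 60, 75, 84, 93]

Sorted: [11, 56, 60, 75, 84, 93]


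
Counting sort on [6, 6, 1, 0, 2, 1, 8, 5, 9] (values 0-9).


Input: [6, 6, 1, 0, 2, 1, 8, 5, 9]
Counts: [1, 2, 1, 0, 0, 1, 2, 0, 1, 1]

Sorted: [0, 1, 1, 2, 5, 6, 6, 8, 9]


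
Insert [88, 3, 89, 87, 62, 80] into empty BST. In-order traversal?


Insert 88: root
Insert 3: L from 88
Insert 89: R from 88
Insert 87: L from 88 -> R from 3
Insert 62: L from 88 -> R from 3 -> L from 87
Insert 80: L from 88 -> R from 3 -> L from 87 -> R from 62

In-order: [3, 62, 80, 87, 88, 89]


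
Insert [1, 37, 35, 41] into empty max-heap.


Insert 1: [1]
Insert 37: [37, 1]
Insert 35: [37, 1, 35]
Insert 41: [41, 37, 35, 1]

Final heap: [41, 37, 35, 1]


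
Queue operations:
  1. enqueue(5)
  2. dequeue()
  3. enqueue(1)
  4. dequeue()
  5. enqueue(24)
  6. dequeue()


enqueue(5) -> [5]
dequeue()->5, []
enqueue(1) -> [1]
dequeue()->1, []
enqueue(24) -> [24]
dequeue()->24, []

Final queue: []


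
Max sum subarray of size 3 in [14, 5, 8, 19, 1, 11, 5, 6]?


[0:3]: 27
[1:4]: 32
[2:5]: 28
[3:6]: 31
[4:7]: 17
[5:8]: 22

Max: 32 at [1:4]


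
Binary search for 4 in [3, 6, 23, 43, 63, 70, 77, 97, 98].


Step 1: lo=0, hi=8, mid=4, val=63
Step 2: lo=0, hi=3, mid=1, val=6
Step 3: lo=0, hi=0, mid=0, val=3

Not found


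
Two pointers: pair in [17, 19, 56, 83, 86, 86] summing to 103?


lo=0(17)+hi=5(86)=103

Yes: 17+86=103


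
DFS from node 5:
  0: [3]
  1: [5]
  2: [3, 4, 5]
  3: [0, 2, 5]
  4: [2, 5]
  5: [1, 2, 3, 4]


Visit 5, push [4, 3, 2, 1]
Visit 1, push []
Visit 2, push [4, 3]
Visit 3, push [0]
Visit 0, push []
Visit 4, push []

DFS order: [5, 1, 2, 3, 0, 4]


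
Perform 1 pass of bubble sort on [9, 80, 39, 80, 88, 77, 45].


Initial: [9, 80, 39, 80, 88, 77, 45]
Pass 1: [9, 39, 80, 80, 77, 45, 88] (3 swaps)

After 1 pass: [9, 39, 80, 80, 77, 45, 88]


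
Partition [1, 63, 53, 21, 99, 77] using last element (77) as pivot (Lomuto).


Pivot: 77
  1 <= 77: advance i (no swap)
  63 <= 77: advance i (no swap)
  53 <= 77: advance i (no swap)
  21 <= 77: advance i (no swap)
Place pivot at 4: [1, 63, 53, 21, 77, 99]

Partitioned: [1, 63, 53, 21, 77, 99]
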